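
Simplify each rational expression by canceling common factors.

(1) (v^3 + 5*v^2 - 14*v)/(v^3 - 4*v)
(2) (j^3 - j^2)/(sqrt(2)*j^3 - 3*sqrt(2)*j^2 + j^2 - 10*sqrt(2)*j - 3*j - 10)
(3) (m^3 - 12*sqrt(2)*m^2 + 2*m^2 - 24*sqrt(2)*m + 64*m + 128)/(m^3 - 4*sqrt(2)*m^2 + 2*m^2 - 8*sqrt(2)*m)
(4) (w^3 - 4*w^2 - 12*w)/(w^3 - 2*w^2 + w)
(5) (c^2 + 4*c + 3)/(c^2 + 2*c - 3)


(1) = (v + 7)/(v + 2)
(2) = (j^3 - j^2)/(sqrt(2)*j^3 + j^2*(1 - 3*sqrt(2)) + j*(-10*sqrt(2) - 3) - 10)
(3) = (m - 8*sqrt(2))/m
(4) = (w^2 - 4*w - 12)/(w^2 - 2*w + 1)
(5) = (c + 1)/(c - 1)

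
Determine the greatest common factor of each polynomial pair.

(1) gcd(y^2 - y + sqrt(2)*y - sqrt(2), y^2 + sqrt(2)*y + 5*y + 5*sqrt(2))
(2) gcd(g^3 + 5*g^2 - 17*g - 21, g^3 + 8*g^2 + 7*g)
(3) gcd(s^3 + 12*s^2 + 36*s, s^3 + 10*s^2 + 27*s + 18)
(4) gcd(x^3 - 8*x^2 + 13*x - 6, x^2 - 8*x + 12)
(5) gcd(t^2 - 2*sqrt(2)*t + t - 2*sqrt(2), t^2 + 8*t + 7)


(1) = y + sqrt(2)
(2) = gcd((g - 3)*(g + 1)*(g + 7), g*(g + 1)*(g + 7)) = g^2 + 8*g + 7
(3) = gcd(s*(s + 6)^2, (s + 1)*(s + 3)*(s + 6)) = s + 6
(4) = gcd((x - 6)*(x - 1)^2, (x - 6)*(x - 2)) = x - 6
(5) = t + 1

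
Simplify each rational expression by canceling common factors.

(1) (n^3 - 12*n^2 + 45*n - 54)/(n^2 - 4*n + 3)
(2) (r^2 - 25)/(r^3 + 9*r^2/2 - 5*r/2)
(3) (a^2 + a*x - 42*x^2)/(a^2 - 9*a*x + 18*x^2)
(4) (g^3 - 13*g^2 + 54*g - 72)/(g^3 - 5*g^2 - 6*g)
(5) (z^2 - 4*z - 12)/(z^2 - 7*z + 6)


(1) = (n^2 - 9*n + 18)/(n - 1)
(2) = (2*r - 10)/(2*r^2 - r)
(3) = (-a - 7*x)/(-a + 3*x)
(4) = (g^2 - 7*g + 12)/(g^2 + g)
(5) = (z + 2)/(z - 1)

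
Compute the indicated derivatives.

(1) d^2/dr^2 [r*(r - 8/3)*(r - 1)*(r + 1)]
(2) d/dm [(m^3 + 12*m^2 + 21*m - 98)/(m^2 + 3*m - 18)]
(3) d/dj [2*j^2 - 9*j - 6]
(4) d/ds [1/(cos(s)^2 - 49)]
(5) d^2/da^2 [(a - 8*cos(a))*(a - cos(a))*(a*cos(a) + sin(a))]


(1) = 12*r^2 - 16*r - 2
(2) = (m^4 + 6*m^3 - 39*m^2 - 236*m - 84)/(m^4 + 6*m^3 - 27*m^2 - 108*m + 324)
(3) = 4*j - 9
(4) = 2*sin(s)*cos(s)/(cos(s)^2 - 49)^2
(5) = -a^3*cos(a) - 7*a^2*sin(a) + 18*a^2*cos(2*a) + 54*a*sin(2*a) + 4*a*cos(a) - 18*a*cos(3*a) - 12*sin(a) - 30*sin(3*a) - 27*cos(2*a) - 9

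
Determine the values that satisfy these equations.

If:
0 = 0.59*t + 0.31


Then:
t = -0.53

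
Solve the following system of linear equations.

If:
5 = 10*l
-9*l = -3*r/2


Then:
l = 1/2
r = 3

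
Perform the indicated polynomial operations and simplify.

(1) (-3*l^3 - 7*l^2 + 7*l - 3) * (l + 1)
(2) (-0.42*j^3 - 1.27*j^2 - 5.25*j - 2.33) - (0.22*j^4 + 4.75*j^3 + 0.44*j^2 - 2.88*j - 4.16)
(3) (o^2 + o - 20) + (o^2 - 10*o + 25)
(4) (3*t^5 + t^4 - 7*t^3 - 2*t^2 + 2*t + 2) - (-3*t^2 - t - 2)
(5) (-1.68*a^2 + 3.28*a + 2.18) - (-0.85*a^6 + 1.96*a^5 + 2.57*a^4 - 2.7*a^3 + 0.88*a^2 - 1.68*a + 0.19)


(1) = -3*l^4 - 10*l^3 + 4*l - 3
(2) = -0.22*j^4 - 5.17*j^3 - 1.71*j^2 - 2.37*j + 1.83
(3) = 2*o^2 - 9*o + 5
(4) = 3*t^5 + t^4 - 7*t^3 + t^2 + 3*t + 4
(5) = 0.85*a^6 - 1.96*a^5 - 2.57*a^4 + 2.7*a^3 - 2.56*a^2 + 4.96*a + 1.99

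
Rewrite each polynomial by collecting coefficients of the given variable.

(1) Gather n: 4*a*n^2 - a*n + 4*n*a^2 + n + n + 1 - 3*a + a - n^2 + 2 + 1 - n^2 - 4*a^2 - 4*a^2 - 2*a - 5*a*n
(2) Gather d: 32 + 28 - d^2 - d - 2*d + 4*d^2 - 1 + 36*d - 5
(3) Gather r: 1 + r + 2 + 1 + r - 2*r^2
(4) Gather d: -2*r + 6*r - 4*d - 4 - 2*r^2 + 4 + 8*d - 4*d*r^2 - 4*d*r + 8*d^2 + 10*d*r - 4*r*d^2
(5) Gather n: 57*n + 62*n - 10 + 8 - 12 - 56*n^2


(1) = -8*a^2 - 4*a + n^2*(4*a - 2) + n*(4*a^2 - 6*a + 2) + 4
(2) = 3*d^2 + 33*d + 54
(3) = -2*r^2 + 2*r + 4
(4) = d^2*(8 - 4*r) + d*(-4*r^2 + 6*r + 4) - 2*r^2 + 4*r
(5) = -56*n^2 + 119*n - 14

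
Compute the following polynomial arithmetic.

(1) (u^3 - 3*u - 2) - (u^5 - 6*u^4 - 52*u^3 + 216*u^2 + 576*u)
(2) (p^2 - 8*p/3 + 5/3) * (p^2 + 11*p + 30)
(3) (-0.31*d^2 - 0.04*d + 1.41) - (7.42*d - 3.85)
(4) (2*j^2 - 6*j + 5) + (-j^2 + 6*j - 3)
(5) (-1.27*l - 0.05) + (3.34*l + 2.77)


(1) = -u^5 + 6*u^4 + 53*u^3 - 216*u^2 - 579*u - 2
(2) = p^4 + 25*p^3/3 + 7*p^2/3 - 185*p/3 + 50
(3) = -0.31*d^2 - 7.46*d + 5.26
(4) = j^2 + 2
(5) = 2.07*l + 2.72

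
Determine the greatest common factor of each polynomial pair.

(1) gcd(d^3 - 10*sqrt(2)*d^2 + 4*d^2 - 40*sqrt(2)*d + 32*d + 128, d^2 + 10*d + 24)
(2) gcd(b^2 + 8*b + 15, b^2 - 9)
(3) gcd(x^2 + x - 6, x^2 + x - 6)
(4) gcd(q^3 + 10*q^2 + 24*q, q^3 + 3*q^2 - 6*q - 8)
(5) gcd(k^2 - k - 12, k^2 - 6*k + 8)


(1) = gcd((d + 4)*(d - 8*sqrt(2))*(d - 2*sqrt(2)), (d + 4)*(d + 6)) = d + 4
(2) = b + 3
(3) = gcd((x - 2)*(x + 3), (x - 2)*(x + 3)) = x^2 + x - 6
(4) = gcd(q*(q + 4)*(q + 6), (q - 2)*(q + 1)*(q + 4)) = q + 4
(5) = gcd((k - 4)*(k + 3), (k - 4)*(k - 2)) = k - 4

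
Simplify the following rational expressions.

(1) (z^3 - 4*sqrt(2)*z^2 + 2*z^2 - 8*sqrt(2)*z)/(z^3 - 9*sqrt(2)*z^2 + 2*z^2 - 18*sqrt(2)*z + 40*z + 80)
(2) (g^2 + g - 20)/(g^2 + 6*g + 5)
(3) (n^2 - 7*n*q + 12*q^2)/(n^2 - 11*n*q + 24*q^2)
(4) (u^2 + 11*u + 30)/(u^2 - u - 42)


(1) = z/(z - 5*sqrt(2))
(2) = (g - 4)/(g + 1)
(3) = (-n + 4*q)/(-n + 8*q)
(4) = (u + 5)/(u - 7)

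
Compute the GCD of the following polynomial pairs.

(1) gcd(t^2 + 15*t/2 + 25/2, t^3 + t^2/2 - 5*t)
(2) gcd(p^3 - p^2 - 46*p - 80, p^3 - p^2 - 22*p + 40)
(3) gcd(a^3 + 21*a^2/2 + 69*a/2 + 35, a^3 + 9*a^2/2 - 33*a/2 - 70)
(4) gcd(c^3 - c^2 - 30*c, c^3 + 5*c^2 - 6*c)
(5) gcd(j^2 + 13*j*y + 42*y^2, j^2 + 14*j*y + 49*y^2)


(1) = t + 5/2
(2) = gcd((p - 8)*(p + 2)*(p + 5), (p - 4)*(p - 2)*(p + 5)) = p + 5
(3) = a^2 + 17*a/2 + 35/2
(4) = c
(5) = gcd((j + 6*y)*(j + 7*y), (j + 7*y)^2) = j + 7*y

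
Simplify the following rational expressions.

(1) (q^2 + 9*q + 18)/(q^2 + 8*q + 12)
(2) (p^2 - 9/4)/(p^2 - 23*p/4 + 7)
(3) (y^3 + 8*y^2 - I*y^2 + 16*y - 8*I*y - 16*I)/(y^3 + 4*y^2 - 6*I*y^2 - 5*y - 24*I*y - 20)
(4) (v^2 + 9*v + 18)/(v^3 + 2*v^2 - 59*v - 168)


(1) = (q + 3)/(q + 2)
(2) = (4*p^2 - 9)/(4*p^2 - 23*p + 28)
(3) = (y + 4)/(y - 5*I)
(4) = (v + 6)/(v^2 - v - 56)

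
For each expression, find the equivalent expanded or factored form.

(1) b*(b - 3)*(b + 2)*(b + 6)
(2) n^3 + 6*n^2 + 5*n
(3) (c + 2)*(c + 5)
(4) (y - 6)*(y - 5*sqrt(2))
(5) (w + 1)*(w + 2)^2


(1) = b^4 + 5*b^3 - 12*b^2 - 36*b
(2) = n*(n + 1)*(n + 5)
(3) = c^2 + 7*c + 10
(4) = y^2 - 5*sqrt(2)*y - 6*y + 30*sqrt(2)
(5) = w^3 + 5*w^2 + 8*w + 4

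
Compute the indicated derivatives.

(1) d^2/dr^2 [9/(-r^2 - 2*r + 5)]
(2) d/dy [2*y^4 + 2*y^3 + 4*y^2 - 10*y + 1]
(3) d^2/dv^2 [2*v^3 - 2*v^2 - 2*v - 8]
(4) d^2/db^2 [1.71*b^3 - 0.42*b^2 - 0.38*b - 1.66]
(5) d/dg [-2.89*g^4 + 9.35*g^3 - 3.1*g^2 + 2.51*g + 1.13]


(1) = 18*(r^2 + 2*r - 4*(r + 1)^2 - 5)/(r^2 + 2*r - 5)^3
(2) = 8*y^3 + 6*y^2 + 8*y - 10
(3) = 12*v - 4
(4) = 10.26*b - 0.84
(5) = -11.56*g^3 + 28.05*g^2 - 6.2*g + 2.51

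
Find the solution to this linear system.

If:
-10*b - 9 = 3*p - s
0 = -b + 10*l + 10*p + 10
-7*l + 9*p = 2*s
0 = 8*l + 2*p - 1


Then:
b = -780/581
l = 633/1162
p = -1951/1162
s = -10995/1162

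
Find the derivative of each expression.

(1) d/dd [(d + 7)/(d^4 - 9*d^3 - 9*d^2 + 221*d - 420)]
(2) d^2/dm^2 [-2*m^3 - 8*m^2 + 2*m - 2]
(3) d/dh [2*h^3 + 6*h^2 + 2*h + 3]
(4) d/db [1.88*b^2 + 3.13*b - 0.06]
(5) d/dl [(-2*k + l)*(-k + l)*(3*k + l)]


(1) = (d^4 - 9*d^3 - 9*d^2 + 221*d - (d + 7)*(4*d^3 - 27*d^2 - 18*d + 221) - 420)/(-d^4 + 9*d^3 + 9*d^2 - 221*d + 420)^2
(2) = -12*m - 16
(3) = 6*h^2 + 12*h + 2
(4) = 3.76*b + 3.13
(5) = -7*k^2 + 3*l^2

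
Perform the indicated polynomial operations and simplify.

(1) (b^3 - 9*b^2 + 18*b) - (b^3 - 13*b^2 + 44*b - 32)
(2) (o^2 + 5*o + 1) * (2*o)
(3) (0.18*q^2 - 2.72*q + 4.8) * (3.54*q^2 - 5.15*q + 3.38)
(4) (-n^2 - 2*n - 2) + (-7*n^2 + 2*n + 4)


(1) = 4*b^2 - 26*b + 32
(2) = 2*o^3 + 10*o^2 + 2*o
(3) = 0.6372*q^4 - 10.5558*q^3 + 31.6084*q^2 - 33.9136*q + 16.224
(4) = 2 - 8*n^2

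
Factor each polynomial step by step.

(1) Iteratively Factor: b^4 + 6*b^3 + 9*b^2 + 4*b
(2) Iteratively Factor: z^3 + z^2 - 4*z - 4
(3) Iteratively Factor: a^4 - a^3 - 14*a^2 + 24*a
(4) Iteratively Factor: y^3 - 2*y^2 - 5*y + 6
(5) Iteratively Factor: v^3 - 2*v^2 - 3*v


(1) = (b)*(b^3 + 6*b^2 + 9*b + 4) = b*(b + 1)*(b^2 + 5*b + 4) = b*(b + 1)*(b + 4)*(b + 1)
(2) = (z + 1)*(z^2 - 4) = (z - 2)*(z + 1)*(z + 2)
(3) = (a - 3)*(a^3 + 2*a^2 - 8*a) = (a - 3)*(a - 2)*(a^2 + 4*a) = a*(a - 3)*(a - 2)*(a + 4)
(4) = (y - 1)*(y^2 - y - 6) = (y - 1)*(y + 2)*(y - 3)
(5) = (v + 1)*(v^2 - 3*v) = v*(v + 1)*(v - 3)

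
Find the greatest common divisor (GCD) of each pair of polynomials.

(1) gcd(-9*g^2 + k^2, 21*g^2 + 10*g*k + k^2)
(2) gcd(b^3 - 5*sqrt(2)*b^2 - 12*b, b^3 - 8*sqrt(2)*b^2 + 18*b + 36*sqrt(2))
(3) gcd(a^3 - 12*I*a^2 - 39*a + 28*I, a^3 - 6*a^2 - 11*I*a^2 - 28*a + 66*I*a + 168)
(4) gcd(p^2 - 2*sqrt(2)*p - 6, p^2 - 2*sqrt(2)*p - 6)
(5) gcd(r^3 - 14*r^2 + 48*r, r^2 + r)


(1) = gcd((-3*g + k)*(3*g + k), (3*g + k)*(7*g + k)) = 3*g + k
(2) = b^2 - 5*sqrt(2)*b - 12
(3) = gcd((a - 7*I)*(a - 4*I)*(a - I), (a - 6)*(a - 7*I)*(a - 4*I)) = a^2 - 11*I*a - 28
(4) = gcd((p - 3*sqrt(2))*(p + sqrt(2)), (p - 3*sqrt(2))*(p + sqrt(2))) = p^2 - 2*sqrt(2)*p - 6
(5) = r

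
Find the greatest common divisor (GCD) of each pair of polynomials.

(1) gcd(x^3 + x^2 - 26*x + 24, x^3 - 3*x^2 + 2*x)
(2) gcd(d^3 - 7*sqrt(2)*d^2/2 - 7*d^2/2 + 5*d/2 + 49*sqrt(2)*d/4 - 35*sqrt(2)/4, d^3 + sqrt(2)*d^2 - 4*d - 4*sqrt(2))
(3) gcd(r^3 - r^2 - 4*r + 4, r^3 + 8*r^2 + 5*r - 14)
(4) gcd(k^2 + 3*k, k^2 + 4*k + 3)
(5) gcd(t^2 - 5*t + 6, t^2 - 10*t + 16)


(1) = x - 1
(2) = gcd((d - 5/2)*(d - 1)*(d - 7*sqrt(2)/2), (d - 2)*(d + 2)*(d + sqrt(2))) = 1
(3) = r^2 + r - 2
(4) = k + 3
(5) = gcd((t - 3)*(t - 2), (t - 8)*(t - 2)) = t - 2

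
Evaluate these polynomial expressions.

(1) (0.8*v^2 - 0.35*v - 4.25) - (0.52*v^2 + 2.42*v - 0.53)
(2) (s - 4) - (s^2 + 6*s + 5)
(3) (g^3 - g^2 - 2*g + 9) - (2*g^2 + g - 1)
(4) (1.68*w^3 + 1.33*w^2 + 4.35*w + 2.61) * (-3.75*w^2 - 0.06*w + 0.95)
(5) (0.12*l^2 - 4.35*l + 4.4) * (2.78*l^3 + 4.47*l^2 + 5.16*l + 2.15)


(1) = 0.28*v^2 - 2.77*v - 3.72
(2) = -s^2 - 5*s - 9
(3) = g^3 - 3*g^2 - 3*g + 10
(4) = -6.3*w^5 - 5.0883*w^4 - 14.7963*w^3 - 8.785*w^2 + 3.9759*w + 2.4795
(5) = 0.3336*l^5 - 11.5566*l^4 - 6.5933*l^3 - 2.52*l^2 + 13.3515*l + 9.46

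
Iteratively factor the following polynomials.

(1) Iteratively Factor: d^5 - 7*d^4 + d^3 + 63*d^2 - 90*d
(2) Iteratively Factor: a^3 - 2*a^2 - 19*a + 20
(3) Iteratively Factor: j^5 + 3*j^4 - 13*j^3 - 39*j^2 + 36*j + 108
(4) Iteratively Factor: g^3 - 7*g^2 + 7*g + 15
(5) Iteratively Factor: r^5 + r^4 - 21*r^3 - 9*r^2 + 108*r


(1) = (d - 3)*(d^4 - 4*d^3 - 11*d^2 + 30*d) = (d - 3)*(d - 2)*(d^3 - 2*d^2 - 15*d) = (d - 5)*(d - 3)*(d - 2)*(d^2 + 3*d) = (d - 5)*(d - 3)*(d - 2)*(d + 3)*(d)
(2) = (a - 5)*(a^2 + 3*a - 4) = (a - 5)*(a - 1)*(a + 4)
(3) = (j - 2)*(j^4 + 5*j^3 - 3*j^2 - 45*j - 54) = (j - 2)*(j + 2)*(j^3 + 3*j^2 - 9*j - 27) = (j - 3)*(j - 2)*(j + 2)*(j^2 + 6*j + 9) = (j - 3)*(j - 2)*(j + 2)*(j + 3)*(j + 3)
(4) = (g - 3)*(g^2 - 4*g - 5) = (g - 5)*(g - 3)*(g + 1)
(5) = (r + 3)*(r^4 - 2*r^3 - 15*r^2 + 36*r) = r*(r + 3)*(r^3 - 2*r^2 - 15*r + 36) = r*(r - 3)*(r + 3)*(r^2 + r - 12) = r*(r - 3)*(r + 3)*(r + 4)*(r - 3)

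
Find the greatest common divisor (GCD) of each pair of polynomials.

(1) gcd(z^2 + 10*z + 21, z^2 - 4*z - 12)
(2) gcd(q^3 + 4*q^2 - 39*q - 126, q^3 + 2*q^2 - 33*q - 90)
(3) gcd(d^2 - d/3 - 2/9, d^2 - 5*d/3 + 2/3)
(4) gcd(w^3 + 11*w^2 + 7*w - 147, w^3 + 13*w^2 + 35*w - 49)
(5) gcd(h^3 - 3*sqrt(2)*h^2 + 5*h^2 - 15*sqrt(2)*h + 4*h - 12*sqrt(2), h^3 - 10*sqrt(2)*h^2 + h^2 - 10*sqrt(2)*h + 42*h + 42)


(1) = 1
(2) = q^2 - 3*q - 18
(3) = d - 2/3
(4) = gcd((w - 3)*(w + 7)^2, (w - 1)*(w + 7)^2) = w^2 + 14*w + 49
(5) = gcd((h + 1)*(h + 4)*(h - 3*sqrt(2)), (h + 1)*(h - 7*sqrt(2))*(h - 3*sqrt(2))) = h^2 + h*(1 - 3*sqrt(2)) - 3*sqrt(2)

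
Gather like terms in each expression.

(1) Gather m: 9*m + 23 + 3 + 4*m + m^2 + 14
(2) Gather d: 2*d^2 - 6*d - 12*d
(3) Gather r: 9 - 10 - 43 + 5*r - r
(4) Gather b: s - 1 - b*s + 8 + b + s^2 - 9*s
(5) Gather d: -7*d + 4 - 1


(1) = m^2 + 13*m + 40
(2) = 2*d^2 - 18*d
(3) = 4*r - 44
(4) = b*(1 - s) + s^2 - 8*s + 7
(5) = 3 - 7*d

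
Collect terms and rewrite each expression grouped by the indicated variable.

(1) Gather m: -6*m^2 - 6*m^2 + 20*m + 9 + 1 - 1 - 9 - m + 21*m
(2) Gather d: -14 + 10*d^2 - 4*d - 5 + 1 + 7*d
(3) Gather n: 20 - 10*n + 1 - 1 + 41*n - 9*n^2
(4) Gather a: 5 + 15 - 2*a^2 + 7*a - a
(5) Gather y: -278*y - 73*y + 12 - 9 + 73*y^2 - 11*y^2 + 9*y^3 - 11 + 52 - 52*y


(1) = -12*m^2 + 40*m
(2) = 10*d^2 + 3*d - 18
(3) = -9*n^2 + 31*n + 20
(4) = -2*a^2 + 6*a + 20
(5) = 9*y^3 + 62*y^2 - 403*y + 44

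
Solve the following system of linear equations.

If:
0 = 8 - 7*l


Then:
l = 8/7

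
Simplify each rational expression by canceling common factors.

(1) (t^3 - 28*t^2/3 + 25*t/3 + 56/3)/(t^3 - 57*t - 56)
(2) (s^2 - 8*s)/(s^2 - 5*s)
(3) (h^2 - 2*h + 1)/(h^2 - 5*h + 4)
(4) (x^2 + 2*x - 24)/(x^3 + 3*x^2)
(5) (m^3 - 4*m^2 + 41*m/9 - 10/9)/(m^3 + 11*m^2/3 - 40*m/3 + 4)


(1) = (3*t - 7)/(3*t + 21)
(2) = (s - 8)/(s - 5)
(3) = (h - 1)/(h - 4)
(4) = (x^2 + 2*x - 24)/(x^3 + 3*x^2)
(5) = (3*m - 5)/(3*m + 18)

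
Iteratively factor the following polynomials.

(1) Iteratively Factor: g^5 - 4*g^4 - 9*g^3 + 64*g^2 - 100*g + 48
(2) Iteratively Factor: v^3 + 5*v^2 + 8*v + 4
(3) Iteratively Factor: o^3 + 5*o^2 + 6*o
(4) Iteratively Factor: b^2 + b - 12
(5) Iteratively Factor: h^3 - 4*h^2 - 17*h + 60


(1) = (g - 1)*(g^4 - 3*g^3 - 12*g^2 + 52*g - 48) = (g - 3)*(g - 1)*(g^3 - 12*g + 16) = (g - 3)*(g - 2)*(g - 1)*(g^2 + 2*g - 8) = (g - 3)*(g - 2)^2*(g - 1)*(g + 4)
(2) = (v + 2)*(v^2 + 3*v + 2) = (v + 2)^2*(v + 1)
(3) = (o + 2)*(o^2 + 3*o) = (o + 2)*(o + 3)*(o)
(4) = (b - 3)*(b + 4)
(5) = (h + 4)*(h^2 - 8*h + 15) = (h - 3)*(h + 4)*(h - 5)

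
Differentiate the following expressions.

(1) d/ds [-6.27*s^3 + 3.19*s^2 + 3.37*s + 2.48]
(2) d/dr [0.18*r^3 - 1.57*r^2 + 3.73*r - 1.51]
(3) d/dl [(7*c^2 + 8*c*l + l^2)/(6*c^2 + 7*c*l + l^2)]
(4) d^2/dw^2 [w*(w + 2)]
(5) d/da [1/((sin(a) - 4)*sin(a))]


(1) = -18.81*s^2 + 6.38*s + 3.37
(2) = 0.54*r^2 - 3.14*r + 3.73
(3) = -c/(36*c^2 + 12*c*l + l^2)
(4) = 2
(5) = 2*(2 - sin(a))*cos(a)/((sin(a) - 4)^2*sin(a)^2)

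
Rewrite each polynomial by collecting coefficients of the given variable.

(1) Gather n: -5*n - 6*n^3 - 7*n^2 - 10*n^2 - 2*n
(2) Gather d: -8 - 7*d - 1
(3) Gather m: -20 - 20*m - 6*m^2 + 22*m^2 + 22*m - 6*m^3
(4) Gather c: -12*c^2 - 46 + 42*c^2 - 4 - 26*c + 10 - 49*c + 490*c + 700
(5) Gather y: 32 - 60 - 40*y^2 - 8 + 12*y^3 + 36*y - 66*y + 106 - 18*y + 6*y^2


(1) = -6*n^3 - 17*n^2 - 7*n
(2) = -7*d - 9
(3) = -6*m^3 + 16*m^2 + 2*m - 20
(4) = 30*c^2 + 415*c + 660
(5) = 12*y^3 - 34*y^2 - 48*y + 70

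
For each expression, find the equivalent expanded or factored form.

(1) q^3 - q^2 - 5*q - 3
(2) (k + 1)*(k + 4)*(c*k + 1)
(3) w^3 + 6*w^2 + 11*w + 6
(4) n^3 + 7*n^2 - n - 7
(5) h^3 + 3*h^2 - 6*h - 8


(1) = (q - 3)*(q + 1)^2
(2) = c*k^3 + 5*c*k^2 + 4*c*k + k^2 + 5*k + 4
(3) = (w + 1)*(w + 2)*(w + 3)
(4) = (n - 1)*(n + 1)*(n + 7)
(5) = (h - 2)*(h + 1)*(h + 4)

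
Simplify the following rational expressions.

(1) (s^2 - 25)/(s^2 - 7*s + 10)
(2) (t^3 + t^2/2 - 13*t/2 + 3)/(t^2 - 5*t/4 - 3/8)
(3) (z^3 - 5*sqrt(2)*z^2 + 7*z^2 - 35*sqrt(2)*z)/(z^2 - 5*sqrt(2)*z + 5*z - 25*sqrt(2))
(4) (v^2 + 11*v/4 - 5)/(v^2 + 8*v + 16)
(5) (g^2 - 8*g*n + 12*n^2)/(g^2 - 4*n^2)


(1) = (s + 5)/(s - 2)
(2) = (8*t^3 + 4*t^2 - 52*t + 24)/(8*t^2 - 10*t - 3)
(3) = (z^2 + 7*z)/(z + 5)
(4) = (4*v - 5)/(4*v + 16)
(5) = (g - 6*n)/(g + 2*n)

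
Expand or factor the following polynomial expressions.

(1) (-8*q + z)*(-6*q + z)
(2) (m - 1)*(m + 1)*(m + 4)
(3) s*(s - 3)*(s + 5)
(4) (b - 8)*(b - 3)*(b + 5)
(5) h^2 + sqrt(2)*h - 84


(1) = 48*q^2 - 14*q*z + z^2
(2) = m^3 + 4*m^2 - m - 4
(3) = s^3 + 2*s^2 - 15*s
(4) = b^3 - 6*b^2 - 31*b + 120
(5) = (h - 6*sqrt(2))*(h + 7*sqrt(2))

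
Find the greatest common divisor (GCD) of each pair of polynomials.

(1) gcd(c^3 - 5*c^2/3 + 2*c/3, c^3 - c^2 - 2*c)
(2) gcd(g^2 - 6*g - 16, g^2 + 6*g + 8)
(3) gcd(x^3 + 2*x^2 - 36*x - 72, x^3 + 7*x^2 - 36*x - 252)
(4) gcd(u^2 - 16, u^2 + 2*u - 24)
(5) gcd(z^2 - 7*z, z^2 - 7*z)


(1) = gcd(c*(c - 1)*(c - 2/3), c*(c - 2)*(c + 1)) = c
(2) = g + 2
(3) = gcd((x - 6)*(x + 2)*(x + 6), (x - 6)*(x + 6)*(x + 7)) = x^2 - 36
(4) = u - 4
(5) = z^2 - 7*z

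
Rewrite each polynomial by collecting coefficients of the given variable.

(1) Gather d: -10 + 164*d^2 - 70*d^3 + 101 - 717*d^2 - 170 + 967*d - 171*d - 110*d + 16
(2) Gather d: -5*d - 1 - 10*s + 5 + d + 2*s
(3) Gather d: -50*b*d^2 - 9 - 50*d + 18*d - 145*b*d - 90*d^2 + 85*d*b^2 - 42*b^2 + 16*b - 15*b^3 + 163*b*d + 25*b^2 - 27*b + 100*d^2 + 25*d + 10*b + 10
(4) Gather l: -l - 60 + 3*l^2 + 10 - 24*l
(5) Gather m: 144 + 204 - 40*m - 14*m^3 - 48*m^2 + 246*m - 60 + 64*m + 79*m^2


(1) = -70*d^3 - 553*d^2 + 686*d - 63
(2) = -4*d - 8*s + 4
(3) = -15*b^3 - 17*b^2 - b + d^2*(10 - 50*b) + d*(85*b^2 + 18*b - 7) + 1
(4) = 3*l^2 - 25*l - 50
(5) = -14*m^3 + 31*m^2 + 270*m + 288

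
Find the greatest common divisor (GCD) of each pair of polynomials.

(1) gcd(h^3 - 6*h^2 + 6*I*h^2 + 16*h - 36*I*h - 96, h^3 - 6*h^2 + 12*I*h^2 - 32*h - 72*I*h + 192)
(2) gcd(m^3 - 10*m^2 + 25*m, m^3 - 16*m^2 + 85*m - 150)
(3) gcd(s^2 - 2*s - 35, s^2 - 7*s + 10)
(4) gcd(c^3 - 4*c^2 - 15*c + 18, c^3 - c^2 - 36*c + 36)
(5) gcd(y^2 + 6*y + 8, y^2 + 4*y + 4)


(1) = h^2 + h*(-6 + 8*I) - 48*I
(2) = m^2 - 10*m + 25
(3) = 1
(4) = c^2 - 7*c + 6
(5) = y + 2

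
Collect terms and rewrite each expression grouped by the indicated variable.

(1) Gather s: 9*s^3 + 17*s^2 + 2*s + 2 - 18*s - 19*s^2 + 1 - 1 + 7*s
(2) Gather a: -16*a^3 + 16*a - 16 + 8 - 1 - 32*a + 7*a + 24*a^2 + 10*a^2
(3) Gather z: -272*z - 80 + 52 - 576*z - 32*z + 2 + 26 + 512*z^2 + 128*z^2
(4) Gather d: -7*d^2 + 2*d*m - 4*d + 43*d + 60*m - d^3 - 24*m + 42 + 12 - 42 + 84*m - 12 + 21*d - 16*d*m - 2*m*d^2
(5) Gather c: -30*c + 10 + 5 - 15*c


(1) = 9*s^3 - 2*s^2 - 9*s + 2
(2) = -16*a^3 + 34*a^2 - 9*a - 9
(3) = 640*z^2 - 880*z
(4) = -d^3 + d^2*(-2*m - 7) + d*(60 - 14*m) + 120*m
(5) = 15 - 45*c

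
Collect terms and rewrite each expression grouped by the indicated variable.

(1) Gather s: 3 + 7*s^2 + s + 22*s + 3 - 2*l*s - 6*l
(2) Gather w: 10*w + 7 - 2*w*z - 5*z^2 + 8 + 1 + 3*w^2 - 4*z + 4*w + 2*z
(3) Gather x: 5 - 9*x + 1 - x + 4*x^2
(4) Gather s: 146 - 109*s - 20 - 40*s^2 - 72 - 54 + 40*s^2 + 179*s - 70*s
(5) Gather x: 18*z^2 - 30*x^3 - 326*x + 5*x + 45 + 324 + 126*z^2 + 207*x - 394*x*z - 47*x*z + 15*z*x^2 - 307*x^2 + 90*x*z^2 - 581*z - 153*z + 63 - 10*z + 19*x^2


(1) = -6*l + 7*s^2 + s*(23 - 2*l) + 6
(2) = 3*w^2 + w*(14 - 2*z) - 5*z^2 - 2*z + 16
(3) = 4*x^2 - 10*x + 6
(4) = 0
(5) = -30*x^3 + x^2*(15*z - 288) + x*(90*z^2 - 441*z - 114) + 144*z^2 - 744*z + 432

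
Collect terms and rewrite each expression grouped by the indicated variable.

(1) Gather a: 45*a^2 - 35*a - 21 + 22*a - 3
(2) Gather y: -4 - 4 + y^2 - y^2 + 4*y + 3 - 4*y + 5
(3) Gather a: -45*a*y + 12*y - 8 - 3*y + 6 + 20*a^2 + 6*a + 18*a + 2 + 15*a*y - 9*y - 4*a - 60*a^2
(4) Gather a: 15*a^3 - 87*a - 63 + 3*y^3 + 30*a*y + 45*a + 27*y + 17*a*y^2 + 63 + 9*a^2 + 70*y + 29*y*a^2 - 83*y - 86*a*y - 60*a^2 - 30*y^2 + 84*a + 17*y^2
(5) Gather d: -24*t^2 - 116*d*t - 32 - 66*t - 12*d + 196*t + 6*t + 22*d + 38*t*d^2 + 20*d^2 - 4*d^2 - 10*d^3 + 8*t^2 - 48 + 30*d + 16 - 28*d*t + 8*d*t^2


(1) = 45*a^2 - 13*a - 24
(2) = 0
(3) = -40*a^2 + a*(20 - 30*y)
(4) = 15*a^3 + a^2*(29*y - 51) + a*(17*y^2 - 56*y + 42) + 3*y^3 - 13*y^2 + 14*y
(5) = -10*d^3 + d^2*(38*t + 16) + d*(8*t^2 - 144*t + 40) - 16*t^2 + 136*t - 64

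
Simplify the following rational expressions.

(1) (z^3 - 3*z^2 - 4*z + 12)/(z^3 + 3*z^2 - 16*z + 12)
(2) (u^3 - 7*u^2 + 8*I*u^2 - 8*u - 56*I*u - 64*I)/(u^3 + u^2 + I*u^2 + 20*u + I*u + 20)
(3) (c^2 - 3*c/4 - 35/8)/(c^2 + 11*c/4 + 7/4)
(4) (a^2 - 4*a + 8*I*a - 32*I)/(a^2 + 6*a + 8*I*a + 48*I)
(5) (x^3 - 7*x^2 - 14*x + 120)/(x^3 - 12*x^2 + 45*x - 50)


(1) = (z^2 - z - 6)/(z^2 + 5*z - 6)
(2) = (u^2 + u*(-8 + 8*I) - 64*I)/(u^2 + I*u + 20)
(3) = (2*c - 5)/(2*c + 2)
(4) = (a - 4)/(a + 6)
(5) = (x^2 - 2*x - 24)/(x^2 - 7*x + 10)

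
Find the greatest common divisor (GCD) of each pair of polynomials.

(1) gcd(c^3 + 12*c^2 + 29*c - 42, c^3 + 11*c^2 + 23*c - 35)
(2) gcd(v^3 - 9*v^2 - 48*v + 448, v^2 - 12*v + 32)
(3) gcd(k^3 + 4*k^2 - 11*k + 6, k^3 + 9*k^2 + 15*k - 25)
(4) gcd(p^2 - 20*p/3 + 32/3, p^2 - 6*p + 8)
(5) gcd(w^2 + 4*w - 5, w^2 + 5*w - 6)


(1) = gcd((c - 1)*(c + 6)*(c + 7), (c - 1)*(c + 5)*(c + 7)) = c^2 + 6*c - 7
(2) = gcd((v - 8)^2*(v + 7), (v - 8)*(v - 4)) = v - 8
(3) = k - 1
(4) = gcd((p - 4)*(p - 8/3), (p - 4)*(p - 2)) = p - 4
(5) = w - 1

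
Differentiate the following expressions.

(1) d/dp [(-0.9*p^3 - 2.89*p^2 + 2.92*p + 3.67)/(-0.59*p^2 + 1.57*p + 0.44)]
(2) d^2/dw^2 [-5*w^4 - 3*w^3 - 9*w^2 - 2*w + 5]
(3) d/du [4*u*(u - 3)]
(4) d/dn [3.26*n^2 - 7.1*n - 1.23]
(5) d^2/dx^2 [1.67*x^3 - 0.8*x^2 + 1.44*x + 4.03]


(1) = (0.531*p^4 - 2.826*p^3 - 4.0025*p^2 + 1.7874*p - 4.4771)/(0.3481*p^4 - 1.8526*p^3 + 1.9457*p^2 + 1.3816*p + 0.1936)
(2) = -60*w^2 - 18*w - 18
(3) = 8*u - 12
(4) = 6.52*n - 7.1
(5) = 10.02*x - 1.6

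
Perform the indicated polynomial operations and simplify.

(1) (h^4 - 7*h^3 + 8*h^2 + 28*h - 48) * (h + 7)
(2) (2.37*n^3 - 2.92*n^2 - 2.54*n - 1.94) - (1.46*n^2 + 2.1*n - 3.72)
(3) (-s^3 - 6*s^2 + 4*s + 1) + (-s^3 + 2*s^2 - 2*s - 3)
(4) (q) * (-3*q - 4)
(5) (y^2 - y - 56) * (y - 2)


(1) = h^5 - 41*h^3 + 84*h^2 + 148*h - 336
(2) = 2.37*n^3 - 4.38*n^2 - 4.64*n + 1.78
(3) = -2*s^3 - 4*s^2 + 2*s - 2
(4) = -3*q^2 - 4*q
(5) = y^3 - 3*y^2 - 54*y + 112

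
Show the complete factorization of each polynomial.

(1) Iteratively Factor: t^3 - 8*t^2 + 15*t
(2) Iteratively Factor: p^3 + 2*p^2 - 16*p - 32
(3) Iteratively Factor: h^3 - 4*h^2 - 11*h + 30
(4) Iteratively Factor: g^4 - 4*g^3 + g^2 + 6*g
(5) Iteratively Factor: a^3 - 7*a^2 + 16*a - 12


(1) = (t - 5)*(t^2 - 3*t) = t*(t - 5)*(t - 3)
(2) = (p - 4)*(p^2 + 6*p + 8) = (p - 4)*(p + 2)*(p + 4)
(3) = (h - 2)*(h^2 - 2*h - 15) = (h - 5)*(h - 2)*(h + 3)
(4) = (g)*(g^3 - 4*g^2 + g + 6) = g*(g + 1)*(g^2 - 5*g + 6) = g*(g - 3)*(g + 1)*(g - 2)
(5) = (a - 3)*(a^2 - 4*a + 4) = (a - 3)*(a - 2)*(a - 2)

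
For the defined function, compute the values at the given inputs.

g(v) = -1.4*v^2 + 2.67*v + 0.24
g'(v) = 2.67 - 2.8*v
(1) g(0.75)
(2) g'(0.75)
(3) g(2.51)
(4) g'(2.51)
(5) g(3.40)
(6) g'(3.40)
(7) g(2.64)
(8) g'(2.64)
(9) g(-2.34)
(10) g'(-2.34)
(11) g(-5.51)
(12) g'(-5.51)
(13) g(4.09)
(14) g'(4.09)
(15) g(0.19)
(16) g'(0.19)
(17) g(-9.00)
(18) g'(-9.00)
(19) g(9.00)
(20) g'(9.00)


(1) = 1.45
(2) = 0.57
(3) = -1.88
(4) = -4.36
(5) = -6.87
(6) = -6.85
(7) = -2.47
(8) = -4.72
(9) = -13.67
(10) = 9.22
(11) = -56.98
(12) = 18.10
(13) = -12.26
(14) = -8.78
(15) = 0.70
(16) = 2.14
(17) = -137.19
(18) = 27.87
(19) = -89.13
(20) = -22.53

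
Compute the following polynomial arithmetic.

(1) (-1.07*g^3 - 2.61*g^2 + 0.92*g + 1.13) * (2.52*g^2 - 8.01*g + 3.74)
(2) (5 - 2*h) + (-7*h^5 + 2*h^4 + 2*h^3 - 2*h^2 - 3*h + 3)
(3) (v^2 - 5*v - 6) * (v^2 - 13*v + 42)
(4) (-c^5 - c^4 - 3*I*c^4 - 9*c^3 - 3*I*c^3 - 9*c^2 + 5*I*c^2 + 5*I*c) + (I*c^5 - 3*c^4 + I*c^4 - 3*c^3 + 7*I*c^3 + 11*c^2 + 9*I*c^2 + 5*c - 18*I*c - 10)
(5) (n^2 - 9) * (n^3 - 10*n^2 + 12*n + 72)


(1) = -2.6964*g^5 + 1.9935*g^4 + 19.2227*g^3 - 14.283*g^2 - 5.6105*g + 4.2262
(2) = -7*h^5 + 2*h^4 + 2*h^3 - 2*h^2 - 5*h + 8
(3) = v^4 - 18*v^3 + 101*v^2 - 132*v - 252
(4) = -c^5 + I*c^5 - 4*c^4 - 2*I*c^4 - 12*c^3 + 4*I*c^3 + 2*c^2 + 14*I*c^2 + 5*c - 13*I*c - 10
(5) = n^5 - 10*n^4 + 3*n^3 + 162*n^2 - 108*n - 648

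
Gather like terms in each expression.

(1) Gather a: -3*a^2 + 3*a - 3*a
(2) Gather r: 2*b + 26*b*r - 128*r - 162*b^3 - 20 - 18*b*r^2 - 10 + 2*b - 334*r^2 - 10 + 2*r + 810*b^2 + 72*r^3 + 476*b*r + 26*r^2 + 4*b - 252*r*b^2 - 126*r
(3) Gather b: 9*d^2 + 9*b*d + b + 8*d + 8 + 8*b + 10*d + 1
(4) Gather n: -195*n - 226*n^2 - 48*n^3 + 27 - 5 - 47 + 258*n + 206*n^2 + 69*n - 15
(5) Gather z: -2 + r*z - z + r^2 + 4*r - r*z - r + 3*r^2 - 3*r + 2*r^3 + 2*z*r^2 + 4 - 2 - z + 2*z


(1) = -3*a^2
(2) = -162*b^3 + 810*b^2 + 8*b + 72*r^3 + r^2*(-18*b - 308) + r*(-252*b^2 + 502*b - 252) - 40
(3) = b*(9*d + 9) + 9*d^2 + 18*d + 9
(4) = -48*n^3 - 20*n^2 + 132*n - 40
(5) = 2*r^3 + 2*r^2*z + 4*r^2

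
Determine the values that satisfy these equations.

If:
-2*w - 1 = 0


Then:
w = -1/2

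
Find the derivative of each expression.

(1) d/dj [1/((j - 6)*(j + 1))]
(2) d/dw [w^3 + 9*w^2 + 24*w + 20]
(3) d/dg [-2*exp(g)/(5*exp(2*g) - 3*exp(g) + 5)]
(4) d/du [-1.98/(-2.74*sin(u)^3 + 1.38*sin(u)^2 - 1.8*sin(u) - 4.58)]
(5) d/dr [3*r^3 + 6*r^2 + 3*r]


(1) = (5 - 2*j)/(j^4 - 10*j^3 + 13*j^2 + 60*j + 36)
(2) = 3*w^2 + 18*w + 24
(3) = 10*(exp(2*g) - 1)*exp(g)/(25*exp(4*g) - 30*exp(3*g) + 59*exp(2*g) - 30*exp(g) + 25)
(4) = (-16.2756*sin(u)^2 + 5.4648*sin(u) - 3.564)*cos(u)/(2.74*sin(u)^3 - 1.38*sin(u)^2 + 1.8*sin(u) + 4.58)^2
(5) = 9*r^2 + 12*r + 3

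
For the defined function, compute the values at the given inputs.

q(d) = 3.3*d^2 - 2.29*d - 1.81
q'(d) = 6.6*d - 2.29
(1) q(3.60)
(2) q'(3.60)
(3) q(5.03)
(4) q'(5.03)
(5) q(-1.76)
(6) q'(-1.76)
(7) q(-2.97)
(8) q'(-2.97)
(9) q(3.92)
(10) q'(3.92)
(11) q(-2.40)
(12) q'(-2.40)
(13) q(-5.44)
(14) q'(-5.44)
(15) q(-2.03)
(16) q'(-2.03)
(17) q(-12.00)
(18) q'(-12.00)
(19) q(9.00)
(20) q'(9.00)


(1) = 32.71
(2) = 21.47
(3) = 70.16
(4) = 30.91
(5) = 12.44
(6) = -13.91
(7) = 34.10
(8) = -21.89
(9) = 39.92
(10) = 23.58
(11) = 22.69
(12) = -18.13
(13) = 108.31
(14) = -38.19
(15) = 16.44
(16) = -15.69
(17) = 500.87
(18) = -81.49
(19) = 244.88
(20) = 57.11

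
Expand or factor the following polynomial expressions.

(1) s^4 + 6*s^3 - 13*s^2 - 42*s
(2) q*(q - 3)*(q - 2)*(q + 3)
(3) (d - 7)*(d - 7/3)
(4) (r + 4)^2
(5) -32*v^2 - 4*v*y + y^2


(1) = s*(s - 3)*(s + 2)*(s + 7)
(2) = q^4 - 2*q^3 - 9*q^2 + 18*q
(3) = d^2 - 28*d/3 + 49/3
(4) = r^2 + 8*r + 16
(5) = (-8*v + y)*(4*v + y)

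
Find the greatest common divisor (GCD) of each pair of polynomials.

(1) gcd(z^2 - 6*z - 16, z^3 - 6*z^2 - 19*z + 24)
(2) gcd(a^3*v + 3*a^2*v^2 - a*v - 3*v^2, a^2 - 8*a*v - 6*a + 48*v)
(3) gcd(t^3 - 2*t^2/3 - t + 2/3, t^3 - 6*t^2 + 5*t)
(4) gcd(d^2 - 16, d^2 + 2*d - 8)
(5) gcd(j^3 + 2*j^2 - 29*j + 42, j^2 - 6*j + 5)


(1) = z - 8
(2) = gcd((a - 1)*(a + 3*v)*(a*v + v), (a - 6)*(a - 8*v)) = 1
(3) = gcd((t - 1)*(t - 2/3)*(t + 1), t*(t - 5)*(t - 1)) = t - 1
(4) = d + 4
(5) = 1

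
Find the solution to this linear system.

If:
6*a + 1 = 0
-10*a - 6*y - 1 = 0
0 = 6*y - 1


Then:
No Solution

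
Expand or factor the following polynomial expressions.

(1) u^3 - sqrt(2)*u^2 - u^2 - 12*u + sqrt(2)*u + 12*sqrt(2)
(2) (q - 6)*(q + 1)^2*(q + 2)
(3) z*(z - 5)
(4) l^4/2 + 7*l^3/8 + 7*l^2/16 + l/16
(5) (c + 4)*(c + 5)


(1) = (u - 4)*(u + 3)*(u - sqrt(2))
(2) = q^4 - 2*q^3 - 19*q^2 - 28*q - 12
(3) = z^2 - 5*z
(4) = l*(l/2 + 1/4)*(l + 1/4)*(l + 1)
(5) = c^2 + 9*c + 20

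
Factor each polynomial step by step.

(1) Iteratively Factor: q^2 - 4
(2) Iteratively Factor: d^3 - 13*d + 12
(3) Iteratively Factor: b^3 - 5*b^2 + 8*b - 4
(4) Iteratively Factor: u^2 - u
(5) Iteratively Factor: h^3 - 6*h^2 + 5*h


(1) = (q - 2)*(q + 2)
(2) = (d - 3)*(d^2 + 3*d - 4) = (d - 3)*(d + 4)*(d - 1)
(3) = (b - 2)*(b^2 - 3*b + 2) = (b - 2)*(b - 1)*(b - 2)
(4) = (u - 1)*(u)
(5) = (h)*(h^2 - 6*h + 5) = h*(h - 5)*(h - 1)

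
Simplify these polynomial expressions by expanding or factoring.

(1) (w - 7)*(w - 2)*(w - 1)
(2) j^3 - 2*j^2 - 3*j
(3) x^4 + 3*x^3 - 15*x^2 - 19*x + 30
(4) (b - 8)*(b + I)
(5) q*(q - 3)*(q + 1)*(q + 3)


(1) = w^3 - 10*w^2 + 23*w - 14
(2) = j*(j - 3)*(j + 1)
(3) = (x - 3)*(x - 1)*(x + 2)*(x + 5)
(4) = b^2 - 8*b + I*b - 8*I
(5) = q^4 + q^3 - 9*q^2 - 9*q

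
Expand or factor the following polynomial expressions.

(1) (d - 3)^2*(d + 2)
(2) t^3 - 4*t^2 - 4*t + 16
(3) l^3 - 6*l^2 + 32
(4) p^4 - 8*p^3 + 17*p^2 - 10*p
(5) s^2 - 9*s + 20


(1) = d^3 - 4*d^2 - 3*d + 18
(2) = (t - 4)*(t - 2)*(t + 2)
(3) = (l - 4)^2*(l + 2)
(4) = p*(p - 5)*(p - 2)*(p - 1)
(5) = (s - 5)*(s - 4)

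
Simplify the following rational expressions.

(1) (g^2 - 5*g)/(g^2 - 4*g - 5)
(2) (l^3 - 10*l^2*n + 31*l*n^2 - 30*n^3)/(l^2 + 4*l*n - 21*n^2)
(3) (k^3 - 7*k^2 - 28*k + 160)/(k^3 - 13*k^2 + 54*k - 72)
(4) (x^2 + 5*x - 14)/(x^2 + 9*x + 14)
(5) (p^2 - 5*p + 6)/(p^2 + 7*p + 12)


(1) = g/(g + 1)
(2) = (l^2 - 7*l*n + 10*n^2)/(l + 7*n)
(3) = (k^2 - 3*k - 40)/(k^2 - 9*k + 18)
(4) = (x - 2)/(x + 2)
(5) = (p^2 - 5*p + 6)/(p^2 + 7*p + 12)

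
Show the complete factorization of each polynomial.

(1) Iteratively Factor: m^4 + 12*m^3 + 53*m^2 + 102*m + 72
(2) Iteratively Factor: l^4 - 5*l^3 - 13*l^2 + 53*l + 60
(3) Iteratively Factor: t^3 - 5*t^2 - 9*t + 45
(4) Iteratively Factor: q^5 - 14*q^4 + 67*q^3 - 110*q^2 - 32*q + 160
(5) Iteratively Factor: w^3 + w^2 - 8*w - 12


(1) = (m + 4)*(m^3 + 8*m^2 + 21*m + 18) = (m + 3)*(m + 4)*(m^2 + 5*m + 6) = (m + 3)^2*(m + 4)*(m + 2)
(2) = (l + 1)*(l^3 - 6*l^2 - 7*l + 60) = (l - 4)*(l + 1)*(l^2 - 2*l - 15) = (l - 4)*(l + 1)*(l + 3)*(l - 5)
(3) = (t - 5)*(t^2 - 9) = (t - 5)*(t + 3)*(t - 3)
(4) = (q - 2)*(q^4 - 12*q^3 + 43*q^2 - 24*q - 80) = (q - 4)*(q - 2)*(q^3 - 8*q^2 + 11*q + 20) = (q - 5)*(q - 4)*(q - 2)*(q^2 - 3*q - 4) = (q - 5)*(q - 4)^2*(q - 2)*(q + 1)
(5) = (w - 3)*(w^2 + 4*w + 4) = (w - 3)*(w + 2)*(w + 2)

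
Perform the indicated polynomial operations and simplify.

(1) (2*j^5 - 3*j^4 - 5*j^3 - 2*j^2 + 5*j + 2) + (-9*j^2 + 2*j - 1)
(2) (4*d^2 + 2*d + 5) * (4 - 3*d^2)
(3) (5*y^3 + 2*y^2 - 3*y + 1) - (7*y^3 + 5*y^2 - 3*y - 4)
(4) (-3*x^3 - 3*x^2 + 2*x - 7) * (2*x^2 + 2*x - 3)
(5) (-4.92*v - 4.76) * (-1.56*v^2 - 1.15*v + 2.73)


(1) = 2*j^5 - 3*j^4 - 5*j^3 - 11*j^2 + 7*j + 1
(2) = -12*d^4 - 6*d^3 + d^2 + 8*d + 20
(3) = -2*y^3 - 3*y^2 + 5
(4) = -6*x^5 - 12*x^4 + 7*x^3 - x^2 - 20*x + 21
(5) = 7.6752*v^3 + 13.0836*v^2 - 7.9576*v - 12.9948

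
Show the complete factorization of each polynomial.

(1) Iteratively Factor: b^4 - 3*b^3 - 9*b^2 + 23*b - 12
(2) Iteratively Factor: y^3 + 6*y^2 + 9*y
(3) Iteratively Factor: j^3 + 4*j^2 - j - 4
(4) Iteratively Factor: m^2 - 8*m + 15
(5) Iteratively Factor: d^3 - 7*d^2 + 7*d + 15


(1) = (b + 3)*(b^3 - 6*b^2 + 9*b - 4) = (b - 1)*(b + 3)*(b^2 - 5*b + 4) = (b - 1)^2*(b + 3)*(b - 4)
(2) = (y + 3)*(y^2 + 3*y) = y*(y + 3)*(y + 3)
(3) = (j + 1)*(j^2 + 3*j - 4) = (j - 1)*(j + 1)*(j + 4)
(4) = (m - 3)*(m - 5)
(5) = (d - 3)*(d^2 - 4*d - 5) = (d - 3)*(d + 1)*(d - 5)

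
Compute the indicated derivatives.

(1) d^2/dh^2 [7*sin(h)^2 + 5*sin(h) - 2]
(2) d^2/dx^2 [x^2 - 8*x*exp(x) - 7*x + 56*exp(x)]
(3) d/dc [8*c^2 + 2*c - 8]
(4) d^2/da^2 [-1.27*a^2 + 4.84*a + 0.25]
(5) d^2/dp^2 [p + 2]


(1) = -5*sin(h) + 14*cos(2*h)
(2) = -8*x*exp(x) + 40*exp(x) + 2
(3) = 16*c + 2
(4) = -2.54000000000000
(5) = 0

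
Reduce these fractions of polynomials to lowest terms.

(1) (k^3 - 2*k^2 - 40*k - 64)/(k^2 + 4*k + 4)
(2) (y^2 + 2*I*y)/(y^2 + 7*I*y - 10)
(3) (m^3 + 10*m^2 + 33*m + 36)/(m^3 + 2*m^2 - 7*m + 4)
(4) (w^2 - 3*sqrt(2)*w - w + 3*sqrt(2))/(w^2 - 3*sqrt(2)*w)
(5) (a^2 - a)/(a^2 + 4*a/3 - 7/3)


(1) = (k^2 - 4*k - 32)/(k + 2)
(2) = y/(y + 5*I)
(3) = (m^2 + 6*m + 9)/(m^2 - 2*m + 1)
(4) = (w - 1)/w
(5) = 3*a/(3*a + 7)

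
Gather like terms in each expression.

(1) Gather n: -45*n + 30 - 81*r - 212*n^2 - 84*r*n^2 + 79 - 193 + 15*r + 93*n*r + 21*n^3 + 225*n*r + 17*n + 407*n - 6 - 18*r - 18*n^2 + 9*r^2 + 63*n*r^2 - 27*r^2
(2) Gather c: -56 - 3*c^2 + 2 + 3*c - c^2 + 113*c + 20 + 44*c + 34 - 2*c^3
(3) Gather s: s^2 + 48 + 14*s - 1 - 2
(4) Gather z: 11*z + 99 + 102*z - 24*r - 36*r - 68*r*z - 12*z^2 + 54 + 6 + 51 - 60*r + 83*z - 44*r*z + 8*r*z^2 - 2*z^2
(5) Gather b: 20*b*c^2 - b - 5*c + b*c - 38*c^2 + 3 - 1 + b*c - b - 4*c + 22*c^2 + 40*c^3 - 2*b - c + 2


(1) = 21*n^3 + n^2*(-84*r - 230) + n*(63*r^2 + 318*r + 379) - 18*r^2 - 84*r - 90
(2) = -2*c^3 - 4*c^2 + 160*c
(3) = s^2 + 14*s + 45
(4) = -120*r + z^2*(8*r - 14) + z*(196 - 112*r) + 210
(5) = b*(20*c^2 + 2*c - 4) + 40*c^3 - 16*c^2 - 10*c + 4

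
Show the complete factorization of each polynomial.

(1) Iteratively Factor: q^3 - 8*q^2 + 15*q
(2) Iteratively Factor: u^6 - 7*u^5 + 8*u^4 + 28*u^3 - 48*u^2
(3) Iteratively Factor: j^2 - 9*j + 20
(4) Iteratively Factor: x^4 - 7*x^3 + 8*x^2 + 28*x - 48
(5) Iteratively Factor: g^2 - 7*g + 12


(1) = (q)*(q^2 - 8*q + 15) = q*(q - 3)*(q - 5)
(2) = (u)*(u^5 - 7*u^4 + 8*u^3 + 28*u^2 - 48*u) = u*(u + 2)*(u^4 - 9*u^3 + 26*u^2 - 24*u) = u*(u - 2)*(u + 2)*(u^3 - 7*u^2 + 12*u) = u^2*(u - 2)*(u + 2)*(u^2 - 7*u + 12) = u^2*(u - 3)*(u - 2)*(u + 2)*(u - 4)
(3) = (j - 5)*(j - 4)
(4) = (x - 2)*(x^3 - 5*x^2 - 2*x + 24) = (x - 4)*(x - 2)*(x^2 - x - 6) = (x - 4)*(x - 3)*(x - 2)*(x + 2)
(5) = (g - 3)*(g - 4)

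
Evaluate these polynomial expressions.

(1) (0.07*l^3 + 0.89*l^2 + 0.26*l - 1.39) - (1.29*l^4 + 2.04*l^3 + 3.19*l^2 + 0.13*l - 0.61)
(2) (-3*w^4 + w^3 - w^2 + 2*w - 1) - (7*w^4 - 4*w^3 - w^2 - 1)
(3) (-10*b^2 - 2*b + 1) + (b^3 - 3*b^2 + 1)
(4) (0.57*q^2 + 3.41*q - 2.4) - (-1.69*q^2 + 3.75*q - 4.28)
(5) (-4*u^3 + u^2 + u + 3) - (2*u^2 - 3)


(1) = -1.29*l^4 - 1.97*l^3 - 2.3*l^2 + 0.13*l - 0.78
(2) = -10*w^4 + 5*w^3 + 2*w
(3) = b^3 - 13*b^2 - 2*b + 2
(4) = 2.26*q^2 - 0.34*q + 1.88
(5) = -4*u^3 - u^2 + u + 6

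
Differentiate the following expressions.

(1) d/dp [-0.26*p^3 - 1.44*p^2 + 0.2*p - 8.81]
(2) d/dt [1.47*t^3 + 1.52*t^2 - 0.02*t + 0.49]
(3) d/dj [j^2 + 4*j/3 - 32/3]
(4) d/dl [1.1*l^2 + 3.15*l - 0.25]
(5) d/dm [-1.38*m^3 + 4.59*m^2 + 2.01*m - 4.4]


(1) = -0.78*p^2 - 2.88*p + 0.2
(2) = 4.41*t^2 + 3.04*t - 0.02
(3) = 2*j + 4/3
(4) = 2.2*l + 3.15
(5) = -4.14*m^2 + 9.18*m + 2.01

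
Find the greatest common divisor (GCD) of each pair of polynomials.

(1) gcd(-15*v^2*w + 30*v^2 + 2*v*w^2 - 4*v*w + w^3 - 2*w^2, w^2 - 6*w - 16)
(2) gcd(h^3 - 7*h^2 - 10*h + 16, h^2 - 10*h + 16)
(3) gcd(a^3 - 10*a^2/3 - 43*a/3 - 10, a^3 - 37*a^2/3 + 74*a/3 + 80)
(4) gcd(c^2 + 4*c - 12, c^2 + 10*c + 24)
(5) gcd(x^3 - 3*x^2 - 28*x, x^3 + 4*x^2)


(1) = 1
(2) = h - 8
(3) = gcd((a - 6)*(a + 1)*(a + 5/3), (a - 8)*(a - 6)*(a + 5/3)) = a^2 - 13*a/3 - 10
(4) = c + 6
(5) = gcd(x*(x - 7)*(x + 4), x^2*(x + 4)) = x^2 + 4*x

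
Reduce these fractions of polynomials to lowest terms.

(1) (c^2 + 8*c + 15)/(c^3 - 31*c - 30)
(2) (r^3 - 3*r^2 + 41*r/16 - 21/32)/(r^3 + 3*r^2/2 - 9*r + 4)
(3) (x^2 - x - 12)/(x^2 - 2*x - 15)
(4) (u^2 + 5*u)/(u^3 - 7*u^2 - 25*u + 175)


(1) = (c + 3)/(c^2 - 5*c - 6)
(2) = (16*r^2 - 40*r + 21)/(16*r^2 + 32*r - 128)
(3) = (x - 4)/(x - 5)
(4) = u/(u^2 - 12*u + 35)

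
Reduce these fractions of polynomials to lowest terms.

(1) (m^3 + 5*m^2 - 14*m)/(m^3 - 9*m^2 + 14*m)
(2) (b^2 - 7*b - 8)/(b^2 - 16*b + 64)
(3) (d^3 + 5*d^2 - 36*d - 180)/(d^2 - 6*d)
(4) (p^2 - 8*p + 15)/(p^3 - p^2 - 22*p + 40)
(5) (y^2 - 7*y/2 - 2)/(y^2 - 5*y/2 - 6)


(1) = (m + 7)/(m - 7)
(2) = (b + 1)/(b - 8)
(3) = (d^2 + 11*d + 30)/d
(4) = (p^2 - 8*p + 15)/(p^3 - p^2 - 22*p + 40)
(5) = (2*y + 1)/(2*y + 3)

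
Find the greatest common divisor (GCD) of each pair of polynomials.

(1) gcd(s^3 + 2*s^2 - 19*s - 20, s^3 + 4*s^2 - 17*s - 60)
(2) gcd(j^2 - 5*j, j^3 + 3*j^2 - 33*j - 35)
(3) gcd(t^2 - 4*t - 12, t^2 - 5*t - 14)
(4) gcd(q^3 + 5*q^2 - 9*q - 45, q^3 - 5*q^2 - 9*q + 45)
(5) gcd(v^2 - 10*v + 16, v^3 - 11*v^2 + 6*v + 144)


(1) = gcd((s - 4)*(s + 1)*(s + 5), (s - 4)*(s + 3)*(s + 5)) = s^2 + s - 20
(2) = gcd(j*(j - 5), (j - 5)*(j + 1)*(j + 7)) = j - 5
(3) = t + 2
(4) = gcd((q - 3)*(q + 3)*(q + 5), (q - 5)*(q - 3)*(q + 3)) = q^2 - 9
(5) = v - 8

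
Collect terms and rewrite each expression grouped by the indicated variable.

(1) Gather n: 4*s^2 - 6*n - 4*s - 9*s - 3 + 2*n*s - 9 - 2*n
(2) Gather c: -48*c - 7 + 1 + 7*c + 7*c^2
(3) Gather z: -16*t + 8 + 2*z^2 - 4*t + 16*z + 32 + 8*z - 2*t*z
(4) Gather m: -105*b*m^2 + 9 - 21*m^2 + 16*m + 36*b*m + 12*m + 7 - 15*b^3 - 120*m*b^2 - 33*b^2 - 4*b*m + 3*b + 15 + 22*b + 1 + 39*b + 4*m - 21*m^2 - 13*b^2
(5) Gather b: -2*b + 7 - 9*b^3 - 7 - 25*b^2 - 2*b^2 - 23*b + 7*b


(1) = n*(2*s - 8) + 4*s^2 - 13*s - 12
(2) = 7*c^2 - 41*c - 6
(3) = -20*t + 2*z^2 + z*(24 - 2*t) + 40
(4) = -15*b^3 - 46*b^2 + 64*b + m^2*(-105*b - 42) + m*(-120*b^2 + 32*b + 32) + 32
(5) = -9*b^3 - 27*b^2 - 18*b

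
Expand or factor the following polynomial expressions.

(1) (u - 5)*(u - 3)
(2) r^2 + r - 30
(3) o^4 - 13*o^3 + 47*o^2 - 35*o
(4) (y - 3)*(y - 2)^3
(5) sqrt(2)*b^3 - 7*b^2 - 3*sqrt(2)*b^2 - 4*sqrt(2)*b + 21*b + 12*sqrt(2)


(1) = u^2 - 8*u + 15
(2) = (r - 5)*(r + 6)
(3) = o*(o - 7)*(o - 5)*(o - 1)
(4) = y^4 - 9*y^3 + 30*y^2 - 44*y + 24
(5) = (b - 3)*(b - 4*sqrt(2))*(sqrt(2)*b + 1)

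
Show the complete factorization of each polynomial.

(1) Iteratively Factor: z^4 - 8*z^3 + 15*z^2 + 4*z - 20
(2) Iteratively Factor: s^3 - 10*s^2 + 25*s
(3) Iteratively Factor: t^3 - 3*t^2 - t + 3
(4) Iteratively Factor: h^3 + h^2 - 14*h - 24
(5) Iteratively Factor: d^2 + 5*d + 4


(1) = (z - 5)*(z^3 - 3*z^2 + 4) = (z - 5)*(z - 2)*(z^2 - z - 2) = (z - 5)*(z - 2)^2*(z + 1)
(2) = (s)*(s^2 - 10*s + 25) = s*(s - 5)*(s - 5)
(3) = (t - 3)*(t^2 - 1) = (t - 3)*(t - 1)*(t + 1)
(4) = (h - 4)*(h^2 + 5*h + 6) = (h - 4)*(h + 3)*(h + 2)
(5) = (d + 4)*(d + 1)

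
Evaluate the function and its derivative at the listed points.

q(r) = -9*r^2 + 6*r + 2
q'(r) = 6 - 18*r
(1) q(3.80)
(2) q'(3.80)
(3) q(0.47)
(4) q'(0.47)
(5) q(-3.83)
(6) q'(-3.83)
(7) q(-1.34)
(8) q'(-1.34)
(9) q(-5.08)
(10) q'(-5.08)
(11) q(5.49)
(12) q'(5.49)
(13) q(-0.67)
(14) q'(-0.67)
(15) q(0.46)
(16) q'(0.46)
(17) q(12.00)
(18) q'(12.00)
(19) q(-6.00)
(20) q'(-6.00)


(1) = -105.16
(2) = -62.40
(3) = 2.83
(4) = -2.46
(5) = -153.00
(6) = 74.94
(7) = -22.20
(8) = 30.12
(9) = -260.74
(10) = 97.44
(11) = -236.32
(12) = -92.82
(13) = -6.06
(14) = 18.06
(15) = 2.86
(16) = -2.28
(17) = -1222.00
(18) = -210.00
(19) = -358.00
(20) = 114.00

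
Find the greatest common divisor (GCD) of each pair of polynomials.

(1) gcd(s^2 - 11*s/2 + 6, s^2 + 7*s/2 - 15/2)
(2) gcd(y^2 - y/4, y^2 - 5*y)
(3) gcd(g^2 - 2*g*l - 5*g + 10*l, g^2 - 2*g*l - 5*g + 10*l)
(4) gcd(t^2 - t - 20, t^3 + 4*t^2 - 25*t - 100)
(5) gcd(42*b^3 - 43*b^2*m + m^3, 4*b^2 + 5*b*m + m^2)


(1) = s - 3/2
(2) = y
(3) = g^2 - 2*g*l - 5*g + 10*l
(4) = t^2 - t - 20
(5) = gcd((-6*b + m)*(-b + m)*(7*b + m), (b + m)*(4*b + m)) = 1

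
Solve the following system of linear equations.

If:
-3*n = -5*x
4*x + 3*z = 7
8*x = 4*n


Then:
n = 0
x = 0
z = 7/3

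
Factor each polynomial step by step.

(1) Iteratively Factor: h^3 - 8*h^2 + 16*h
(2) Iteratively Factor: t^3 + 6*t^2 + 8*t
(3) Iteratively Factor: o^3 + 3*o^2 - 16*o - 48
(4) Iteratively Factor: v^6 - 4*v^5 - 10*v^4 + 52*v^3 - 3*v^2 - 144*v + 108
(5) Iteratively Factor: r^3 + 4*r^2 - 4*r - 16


(1) = (h - 4)*(h^2 - 4*h) = h*(h - 4)*(h - 4)
(2) = (t + 4)*(t^2 + 2*t) = (t + 2)*(t + 4)*(t)
(3) = (o + 3)*(o^2 - 16) = (o - 4)*(o + 3)*(o + 4)
(4) = (v - 2)*(v^5 - 2*v^4 - 14*v^3 + 24*v^2 + 45*v - 54) = (v - 2)*(v + 3)*(v^4 - 5*v^3 + v^2 + 21*v - 18) = (v - 3)*(v - 2)*(v + 3)*(v^3 - 2*v^2 - 5*v + 6) = (v - 3)*(v - 2)*(v + 2)*(v + 3)*(v^2 - 4*v + 3) = (v - 3)^2*(v - 2)*(v + 2)*(v + 3)*(v - 1)
(5) = (r + 2)*(r^2 + 2*r - 8) = (r + 2)*(r + 4)*(r - 2)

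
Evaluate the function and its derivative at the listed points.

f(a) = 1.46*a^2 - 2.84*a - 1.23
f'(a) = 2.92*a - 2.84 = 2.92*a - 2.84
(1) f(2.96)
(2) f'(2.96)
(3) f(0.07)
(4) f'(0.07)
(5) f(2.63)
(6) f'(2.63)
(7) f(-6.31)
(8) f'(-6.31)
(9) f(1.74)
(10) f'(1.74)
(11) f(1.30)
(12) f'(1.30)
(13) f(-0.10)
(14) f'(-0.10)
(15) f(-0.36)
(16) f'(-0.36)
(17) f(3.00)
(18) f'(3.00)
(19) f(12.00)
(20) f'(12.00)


(1) = 3.16
(2) = 5.80
(3) = -1.42
(4) = -2.64
(5) = 1.40
(6) = 4.84
(7) = 74.82
(8) = -21.27
(9) = -1.75
(10) = 2.24
(11) = -2.45
(12) = 0.96
(13) = -0.93
(14) = -3.13
(15) = -0.02
(16) = -3.89
(17) = 3.39
(18) = 5.92
(19) = 174.93
(20) = 32.20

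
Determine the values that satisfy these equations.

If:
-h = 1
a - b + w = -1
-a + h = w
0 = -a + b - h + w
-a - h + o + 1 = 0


Then:
a = 0
b = 0
h = -1
o = -2
w = -1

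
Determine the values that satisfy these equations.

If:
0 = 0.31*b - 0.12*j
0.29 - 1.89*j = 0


Then:
b = 0.06
j = 0.15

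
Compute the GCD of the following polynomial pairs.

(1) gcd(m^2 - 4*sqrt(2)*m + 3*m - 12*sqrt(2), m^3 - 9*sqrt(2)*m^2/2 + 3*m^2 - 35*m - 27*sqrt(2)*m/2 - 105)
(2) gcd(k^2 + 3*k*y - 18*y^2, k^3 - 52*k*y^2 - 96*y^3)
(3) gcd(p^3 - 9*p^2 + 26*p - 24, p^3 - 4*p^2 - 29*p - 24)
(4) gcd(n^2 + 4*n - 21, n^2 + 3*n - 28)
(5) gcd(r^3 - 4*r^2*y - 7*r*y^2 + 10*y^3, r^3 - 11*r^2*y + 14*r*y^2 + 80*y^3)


(1) = m + 3
(2) = gcd((k - 3*y)*(k + 6*y), (k - 8*y)*(k + 2*y)*(k + 6*y)) = k + 6*y
(3) = gcd((p - 4)*(p - 3)*(p - 2), (p - 8)*(p + 1)*(p + 3)) = 1
(4) = gcd((n - 3)*(n + 7), (n - 4)*(n + 7)) = n + 7
(5) = -r^2 + 3*r*y + 10*y^2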